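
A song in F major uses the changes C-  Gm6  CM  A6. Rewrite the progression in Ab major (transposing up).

F major up to Ab major is a minor third; each chord root moves by that interval while the quality stays the same.
C-: root C up a minor third → Eb, giving Eb-.
Gm6: root G up a minor third → Bb, giving Bbm6.
CM: root C up a minor third → Eb, giving EbM.
A6: root A up a minor third → C, giving C6.

Eb- Bbm6 EbM C6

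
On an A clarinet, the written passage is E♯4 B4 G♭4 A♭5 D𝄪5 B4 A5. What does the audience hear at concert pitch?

C##4 G#4 Eb4 F5 B##4 G#4 F#5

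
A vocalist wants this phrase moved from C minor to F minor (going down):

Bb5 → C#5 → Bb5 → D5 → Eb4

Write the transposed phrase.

From C down to F is a perfect fifth; apply that to each pitch.
Bb5 gives Eb5
C#5 gives F#4
Bb5 gives Eb5
D5 gives G4
Eb4 gives Ab3

Eb5 F#4 Eb5 G4 Ab3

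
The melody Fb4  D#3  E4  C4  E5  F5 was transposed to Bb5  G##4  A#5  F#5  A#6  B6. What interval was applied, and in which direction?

From Fb4 to Bb5 is 11 letter names — an eleventh of some quality.
Fb4 to Bb5 is 18 semitones, which makes it an augmented eleventh; the second version is higher, so the direction is up.
Checking another pair — F5 → B6 — gives the same interval.

up an augmented eleventh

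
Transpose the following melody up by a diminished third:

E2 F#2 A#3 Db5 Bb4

Gb2 Ab2 C4 Fbb5 Dbb5

E2 -> Gb2
F#2 -> Ab2
A#3 -> C4
Db5 -> Fbb5
Bb4 -> Dbb5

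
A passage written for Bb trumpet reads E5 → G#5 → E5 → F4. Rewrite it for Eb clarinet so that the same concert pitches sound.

B4 D#5 B4 C4

First find concert pitch: the Bb trumpet sounds a major second below written, so E5 G#5 E5 F4 sounds D5 F#5 D5 Eb4.
Then write for Eb clarinet: it sounds a minor third above written, so the part must be a minor third below concert.
D5 → B4
F#5 → D#5
D5 → B4
Eb4 → C4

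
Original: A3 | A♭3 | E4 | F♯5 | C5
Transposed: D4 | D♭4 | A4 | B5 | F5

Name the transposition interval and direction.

up a perfect fourth

Take the first pair: A3 → D4. A to D spans 4 letter names, so the interval is some kind of fourth.
A3 to D4 is 5 semitones, which makes it a perfect fourth; the second version is higher, so the direction is up.
Checking another pair — C5 → F5 — gives the same interval.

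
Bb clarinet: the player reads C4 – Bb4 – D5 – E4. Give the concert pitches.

Bb3 Ab4 C5 D4

Written C4 on the Bb clarinet sounds as Bb3, a major second lower; apply that shift to every note.
C4 becomes Bb3
Bb4 becomes Ab4
D5 becomes C5
E4 becomes D4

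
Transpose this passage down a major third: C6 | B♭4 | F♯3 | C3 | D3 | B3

Ab5 Gb4 D3 Ab2 Bb2 G3

C6 gives Ab5
Bb4 gives Gb4
F#3 gives D3
C3 gives Ab2
D3 gives Bb2
B3 gives G3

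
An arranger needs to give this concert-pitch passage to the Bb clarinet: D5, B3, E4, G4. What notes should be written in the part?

The Bb clarinet sounds a major second below written, so the written part must be a major second above concert — transpose each note up.
D5 to E5
B3 to C#4
E4 to F#4
G4 to A4

E5 C#4 F#4 A4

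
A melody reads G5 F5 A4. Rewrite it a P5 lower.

C5 Bb4 D4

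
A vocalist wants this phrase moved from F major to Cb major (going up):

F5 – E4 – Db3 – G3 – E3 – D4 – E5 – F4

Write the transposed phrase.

Cb6 Bb4 Abb3 Db4 Bb3 Ab4 Bb5 Cb5

From F up to Cb is a diminished fifth; apply that to each pitch.
F5 gives Cb6
E4 gives Bb4
Db3 gives Abb3
G3 gives Db4
E3 gives Bb3
D4 gives Ab4
E5 gives Bb5
F4 gives Cb5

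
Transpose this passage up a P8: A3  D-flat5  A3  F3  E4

A perfect octave up from A3 gives A4.
Db5: an octave up reaches D, and 12 semitones makes it Db6.
A3: an octave up reaches A, and 12 semitones makes it A4.
F3: an octave up reaches F, and 12 semitones makes it F4.
A perfect octave up from E4 gives E5.

A4 Db6 A4 F4 E5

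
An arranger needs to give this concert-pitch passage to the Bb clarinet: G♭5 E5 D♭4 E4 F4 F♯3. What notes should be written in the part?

Ab5 F#5 Eb4 F#4 G4 G#3

The Bb clarinet sounds a major second below written, so the written part must be a major second above concert — transpose each note up.
Gb5 becomes Ab5
E5 becomes F#5
Db4 becomes Eb4
E4 becomes F#4
F4 becomes G4
F#3 becomes G#3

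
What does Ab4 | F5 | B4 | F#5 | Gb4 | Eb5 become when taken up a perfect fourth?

Db5 Bb5 E5 B5 Cb5 Ab5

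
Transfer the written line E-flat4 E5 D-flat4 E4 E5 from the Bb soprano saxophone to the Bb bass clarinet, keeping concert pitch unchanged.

First find concert pitch: the Bb soprano saxophone sounds a major second below written, so E-flat4 E5 D-flat4 E4 E5 sounds Db4 D5 Cb4 D4 D5.
Then write for Bb bass clarinet: it sounds a major ninth below written, so the part must be a major ninth above concert.
Db4 → Eb5
D5 → E6
Cb4 → Db5
D4 → E5
D5 → E6

Eb5 E6 Db5 E5 E6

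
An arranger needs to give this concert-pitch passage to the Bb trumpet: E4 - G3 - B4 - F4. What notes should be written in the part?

F#4 A3 C#5 G4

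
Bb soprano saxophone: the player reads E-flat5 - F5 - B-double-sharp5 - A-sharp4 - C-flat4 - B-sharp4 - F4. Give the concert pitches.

Written C4 on the Bb soprano saxophone sounds as Bb3, a major second lower; apply that shift to every note.
Eb5 → Db5
F5 → Eb5
B##5 → A##5
A#4 → G#4
Cb4 → Bbb3
B#4 → A#4
F4 → Eb4

Db5 Eb5 A##5 G#4 Bbb3 A#4 Eb4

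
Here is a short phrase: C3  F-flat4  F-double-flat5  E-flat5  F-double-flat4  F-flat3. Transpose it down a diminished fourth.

G#2 C4 Cb5 B4 Cb4 C3

C3 gives G#2
Fb4 gives C4
Fbb5 gives Cb5
Eb5 gives B4
Fbb4 gives Cb4
Fb3 gives C3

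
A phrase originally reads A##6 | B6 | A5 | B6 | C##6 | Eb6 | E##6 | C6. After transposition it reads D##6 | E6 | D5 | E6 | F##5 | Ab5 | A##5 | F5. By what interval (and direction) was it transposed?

down a perfect fifth

Take the first pair: A##6 → D##6. A to D spans 5 letter names, so the interval is some kind of fifth.
D##6 to A##6 is 7 semitones, which makes it a perfect fifth; the second version is lower, so the direction is down.
Checking another pair — C6 → F5 — gives the same interval.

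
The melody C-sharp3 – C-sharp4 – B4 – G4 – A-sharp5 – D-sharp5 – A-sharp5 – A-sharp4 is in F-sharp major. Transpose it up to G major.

D3 D4 C5 Ab4 B5 E5 B5 B4

F-sharp major to G major up is a minor second, so every note moves up by that interval.
C#3 to D3
C#4 to D4
B4 to C5
G4 to Ab4
A#5 to B5
D#5 to E5
A#5 to B5
A#4 to B4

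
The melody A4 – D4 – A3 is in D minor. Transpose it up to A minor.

E5 A4 E4

From D up to A is a perfect fifth; apply that to each pitch.
A4 gives E5
D4 gives A4
A3 gives E4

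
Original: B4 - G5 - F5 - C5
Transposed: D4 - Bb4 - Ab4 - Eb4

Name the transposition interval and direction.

From B4 to D4 is 6 letter names — a sixth of some quality.
D4 to B4 is 9 semitones, which makes it a major sixth; the second version is lower, so the direction is down.
Checking another pair — C5 → Eb4 — gives the same interval.

down a major sixth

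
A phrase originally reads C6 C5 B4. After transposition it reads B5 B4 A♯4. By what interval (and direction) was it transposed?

down a minor second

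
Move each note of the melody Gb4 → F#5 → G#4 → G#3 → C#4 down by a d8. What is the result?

Gb4 becomes G3
F#5 becomes F##4
G#4 becomes G##3
G#3 becomes G##2
C#4 becomes C##3

G3 F##4 G##3 G##2 C##3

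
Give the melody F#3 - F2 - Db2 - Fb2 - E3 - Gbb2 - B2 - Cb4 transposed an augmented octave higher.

F#3 -> F##4
F2 -> F#3
Db2 -> D3
Fb2 -> F3
E3 -> E#4
Gbb2 -> Gb3
B2 -> B#3
Cb4 -> C5

F##4 F#3 D3 F3 E#4 Gb3 B#3 C5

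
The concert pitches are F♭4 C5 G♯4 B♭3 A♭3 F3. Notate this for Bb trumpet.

Gb4 D5 A#4 C4 Bb3 G3

The Bb trumpet sounds a major second below written, so the written part must be a major second above concert — transpose each note up.
Fb4 -> Gb4
C5 -> D5
G#4 -> A#4
Bb3 -> C4
Ab3 -> Bb3
F3 -> G3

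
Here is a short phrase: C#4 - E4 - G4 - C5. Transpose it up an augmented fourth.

F##4 A#4 C#5 F#5

C#4 up an augmented fourth is F##4.
E4: a fourth up reaches A, and 6 semitones makes it A#4.
G4: a fourth up reaches C, and 6 semitones makes it C#5.
C5: a fourth up reaches F, and 6 semitones makes it F#5.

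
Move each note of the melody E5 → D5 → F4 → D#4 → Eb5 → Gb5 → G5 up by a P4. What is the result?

A5 G5 Bb4 G#4 Ab5 Cb6 C6

E5 up a perfect fourth is A5.
D5: a fourth up reaches G, and 5 semitones makes it G5.
A perfect fourth up from F4 gives Bb4.
D#4: a fourth up reaches G, and 5 semitones makes it G#4.
A perfect fourth up from Eb5 gives Ab5.
Gb5 up a perfect fourth is Cb6.
G5: a fourth up reaches C, and 5 semitones makes it C6.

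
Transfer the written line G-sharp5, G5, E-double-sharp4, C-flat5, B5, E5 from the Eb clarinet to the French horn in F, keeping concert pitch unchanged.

First find concert pitch: the Eb clarinet sounds a minor third above written, so G-sharp5 G5 E-double-sharp4 C-flat5 B5 E5 sounds B5 Bb5 G##4 Ebb5 D6 G5.
Then write for French horn in F: it sounds a perfect fifth below written, so the part must be a perfect fifth above concert.
B5 → F#6
Bb5 → F6
G##4 → D##5
Ebb5 → Bbb5
D6 → A6
G5 → D6

F#6 F6 D##5 Bbb5 A6 D6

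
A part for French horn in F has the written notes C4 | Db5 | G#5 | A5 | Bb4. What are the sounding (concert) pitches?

Written C4 on the French horn in F sounds as F3, a perfect fifth lower; apply that shift to every note.
C4 -> F3
Db5 -> Gb4
G#5 -> C#5
A5 -> D5
Bb4 -> Eb4

F3 Gb4 C#5 D5 Eb4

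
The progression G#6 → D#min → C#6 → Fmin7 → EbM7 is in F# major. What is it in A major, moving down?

F# major down to A major is a major sixth; each chord root moves by that interval while the quality stays the same.
G#6: root G# down a major sixth → B, giving B6.
D#min: root D# down a major sixth → F#, giving F#min.
C#6: root C# down a major sixth → E, giving E6.
Fmin7: root F down a major sixth → Ab, giving Abmin7.
EbM7: root Eb down a major sixth → Gb, giving GbM7.

B6 F#min E6 Abmin7 GbM7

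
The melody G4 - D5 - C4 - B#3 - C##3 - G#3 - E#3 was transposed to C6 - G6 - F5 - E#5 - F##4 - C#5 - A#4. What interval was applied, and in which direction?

From G4 to C6 is 11 letter names — an eleventh of some quality.
G4 to C6 is 17 semitones, which makes it a perfect eleventh; the second version is higher, so the direction is up.
Checking another pair — E#3 → A#4 — gives the same interval.

up a perfect eleventh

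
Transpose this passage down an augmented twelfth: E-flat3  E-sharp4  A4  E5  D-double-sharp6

Abb1 A2 Db3 Ab3 G#4

Eb3 gives Abb1
E#4 gives A2
A4 gives Db3
E5 gives Ab3
D##6 gives G#4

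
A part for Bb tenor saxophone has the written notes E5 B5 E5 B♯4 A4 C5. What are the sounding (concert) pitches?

Written C4 on the Bb tenor saxophone sounds as Bb2, a major ninth lower; apply that shift to every note.
E5 -> D4
B5 -> A4
E5 -> D4
B#4 -> A#3
A4 -> G3
C5 -> Bb3

D4 A4 D4 A#3 G3 Bb3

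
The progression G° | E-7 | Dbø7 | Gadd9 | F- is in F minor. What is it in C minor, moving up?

D° B-7 Abø7 Dadd9 C-

F minor up to C minor is a perfect fifth; each chord root moves by that interval while the quality stays the same.
G°: root G up a perfect fifth → D, giving D°.
E-7: root E up a perfect fifth → B, giving B-7.
Dbø7: root Db up a perfect fifth → Ab, giving Abø7.
Gadd9: root G up a perfect fifth → D, giving Dadd9.
F-: root F up a perfect fifth → C, giving C-.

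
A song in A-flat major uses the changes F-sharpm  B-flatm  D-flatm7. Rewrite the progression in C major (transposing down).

A#m Dm Fm7

A-flat major down to C major is a minor sixth; each chord root moves by that interval while the quality stays the same.
F-sharpm: root F-sharp down a minor sixth → A#, giving A#m.
B-flatm: root B-flat down a minor sixth → D, giving Dm.
D-flatm7: root D-flat down a minor sixth → F, giving Fm7.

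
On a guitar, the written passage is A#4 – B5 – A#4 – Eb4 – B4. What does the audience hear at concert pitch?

A#3 B4 A#3 Eb3 B3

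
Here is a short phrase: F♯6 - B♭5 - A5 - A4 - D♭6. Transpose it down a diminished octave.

F#6 gives F##5
Bb5 gives B4
A5 gives A#4
A4 gives A#3
Db6 gives D5

F##5 B4 A#4 A#3 D5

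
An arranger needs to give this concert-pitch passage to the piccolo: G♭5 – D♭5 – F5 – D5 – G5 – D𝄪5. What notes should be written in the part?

Gb4 Db4 F4 D4 G4 D##4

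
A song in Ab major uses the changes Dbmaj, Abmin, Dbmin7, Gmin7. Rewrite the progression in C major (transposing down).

Fmaj Cmin Fmin7 Bmin7

Ab major down to C major is a minor sixth; each chord root moves by that interval while the quality stays the same.
Dbmaj: root Db down a minor sixth → F, giving Fmaj.
Abmin: root Ab down a minor sixth → C, giving Cmin.
Dbmin7: root Db down a minor sixth → F, giving Fmin7.
Gmin7: root G down a minor sixth → B, giving Bmin7.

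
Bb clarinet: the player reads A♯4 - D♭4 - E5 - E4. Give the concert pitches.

G#4 Cb4 D5 D4

Written C4 on the Bb clarinet sounds as Bb3, a major second lower; apply that shift to every note.
A#4 → G#4
Db4 → Cb4
E5 → D5
E4 → D4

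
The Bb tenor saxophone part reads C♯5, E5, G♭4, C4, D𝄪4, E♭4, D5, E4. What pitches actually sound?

B3 D4 Fb3 Bb2 C##3 Db3 C4 D3

Written C4 on the Bb tenor saxophone sounds as Bb2, a major ninth lower; apply that shift to every note.
C#5 → B3
E5 → D4
Gb4 → Fb3
C4 → Bb2
D##4 → C##3
Eb4 → Db3
D5 → C4
E4 → D3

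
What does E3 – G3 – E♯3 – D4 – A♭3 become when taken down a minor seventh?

F#2 A2 F##2 E3 Bb2

E3 gives F#2
G3 gives A2
E#3 gives F##2
D4 gives E3
Ab3 gives Bb2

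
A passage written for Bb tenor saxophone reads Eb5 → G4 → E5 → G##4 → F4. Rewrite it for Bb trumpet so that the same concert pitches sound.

First find concert pitch: the Bb tenor saxophone sounds a major ninth below written, so Eb5 G4 E5 G##4 F4 sounds Db4 F3 D4 F##3 Eb3.
Then write for Bb trumpet: it sounds a major second below written, so the part must be a major second above concert.
Db4 → Eb4
F3 → G3
D4 → E4
F##3 → G##3
Eb3 → F3

Eb4 G3 E4 G##3 F3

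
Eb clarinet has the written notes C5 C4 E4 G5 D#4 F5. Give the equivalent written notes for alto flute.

First find concert pitch: the Eb clarinet sounds a minor third above written, so C5 C4 E4 G5 D#4 F5 sounds Eb5 Eb4 G4 Bb5 F#4 Ab5.
Then write for alto flute: it sounds a perfect fourth below written, so the part must be a perfect fourth above concert.
Eb5 → Ab5
Eb4 → Ab4
G4 → C5
Bb5 → Eb6
F#4 → B4
Ab5 → Db6

Ab5 Ab4 C5 Eb6 B4 Db6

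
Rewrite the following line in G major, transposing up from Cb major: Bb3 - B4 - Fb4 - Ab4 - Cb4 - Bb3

F#4 F##5 C5 E5 G4 F#4

Cb major to G major up is an augmented fifth, so every note moves up by that interval.
Bb3 to F#4
B4 to F##5
Fb4 to C5
Ab4 to E5
Cb4 to G4
Bb3 to F#4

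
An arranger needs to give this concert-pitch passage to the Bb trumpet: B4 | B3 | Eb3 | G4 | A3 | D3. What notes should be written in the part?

C#5 C#4 F3 A4 B3 E3

The Bb trumpet sounds a major second below written, so the written part must be a major second above concert — transpose each note up.
B4 becomes C#5
B3 becomes C#4
Eb3 becomes F3
G4 becomes A4
A3 becomes B3
D3 becomes E3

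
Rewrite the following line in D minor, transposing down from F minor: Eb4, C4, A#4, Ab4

C4 A3 F##4 F4

F minor to D minor down is a minor third, so every note moves down by that interval.
Eb4 → C4
C4 → A3
A#4 → F##4
Ab4 → F4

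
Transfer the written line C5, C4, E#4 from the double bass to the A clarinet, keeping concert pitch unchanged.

Eb4 Eb3 G#3

First find concert pitch: the double bass sounds a perfect octave below written, so C5 C4 E#4 sounds C4 C3 E#3.
Then write for A clarinet: it sounds a minor third below written, so the part must be a minor third above concert.
C4 → Eb4
C3 → Eb3
E#3 → G#3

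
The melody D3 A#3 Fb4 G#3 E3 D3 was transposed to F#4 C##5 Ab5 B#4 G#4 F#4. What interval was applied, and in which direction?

From D3 to F#4 is 10 letter names — a tenth of some quality.
D3 to F#4 is 16 semitones, which makes it a major tenth; the second version is higher, so the direction is up.
Checking another pair — D3 → F#4 — gives the same interval.

up a major tenth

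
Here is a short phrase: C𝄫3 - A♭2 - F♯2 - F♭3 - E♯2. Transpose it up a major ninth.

Dbb4 Bb3 G#3 Gb4 F##3

Cbb3 → Dbb4
Ab2 → Bb3
F#2 → G#3
Fb3 → Gb4
E#2 → F##3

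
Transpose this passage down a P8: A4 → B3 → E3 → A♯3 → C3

A3 B2 E2 A#2 C2

A perfect octave down from A4 gives A3.
B3 down a perfect octave is B2.
E3: an octave down reaches E, and 12 semitones makes it E2.
A#3 down a perfect octave is A#2.
A perfect octave down from C3 gives C2.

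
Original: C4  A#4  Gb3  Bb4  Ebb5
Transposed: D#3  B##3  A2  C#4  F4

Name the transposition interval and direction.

down a diminished seventh

Take the first pair: C4 → D#3. C to D spans 7 letter names, so the interval is some kind of seventh.
D#3 to C4 is 9 semitones, which makes it a diminished seventh; the second version is lower, so the direction is down.
Checking another pair — Ebb5 → F4 — gives the same interval.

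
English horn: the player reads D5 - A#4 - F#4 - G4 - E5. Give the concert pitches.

Written C4 on the English horn sounds as F3, a perfect fifth lower; apply that shift to every note.
D5 → G4
A#4 → D#4
F#4 → B3
G4 → C4
E5 → A4

G4 D#4 B3 C4 A4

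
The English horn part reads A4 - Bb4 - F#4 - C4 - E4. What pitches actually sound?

The English horn sounds a perfect fifth below written, so transpose each written note down a perfect fifth.
A4 → D4
Bb4 → Eb4
F#4 → B3
C4 → F3
E4 → A3

D4 Eb4 B3 F3 A3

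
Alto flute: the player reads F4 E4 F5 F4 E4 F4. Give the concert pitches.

C4 B3 C5 C4 B3 C4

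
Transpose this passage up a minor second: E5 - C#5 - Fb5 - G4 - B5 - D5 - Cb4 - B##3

E5: a second up reaches F, and 1 semitone makes it F5.
C#5: a second up reaches D, and 1 semitone makes it D5.
Fb5 up a minor second is Gbb5.
G4: a second up reaches A, and 1 semitone makes it Ab4.
A minor second up from B5 gives C6.
D5 up a minor second is Eb5.
Cb4: a second up reaches D, and 1 semitone makes it Dbb4.
B##3 up a minor second is C##4.

F5 D5 Gbb5 Ab4 C6 Eb5 Dbb4 C##4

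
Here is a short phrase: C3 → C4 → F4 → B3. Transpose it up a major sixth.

C3 -> A3
C4 -> A4
F4 -> D5
B3 -> G#4

A3 A4 D5 G#4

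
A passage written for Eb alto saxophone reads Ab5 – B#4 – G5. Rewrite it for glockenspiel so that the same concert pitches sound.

Cb3 D#2 Bb2

First find concert pitch: the Eb alto saxophone sounds a major sixth below written, so Ab5 B#4 G5 sounds Cb5 D#4 Bb4.
Then write for glockenspiel: it sounds a perfect fifteenth above written, so the part must be a perfect fifteenth below concert.
Cb5 → Cb3
D#4 → D#2
Bb4 → Bb2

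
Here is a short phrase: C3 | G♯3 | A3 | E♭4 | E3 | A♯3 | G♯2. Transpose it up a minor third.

Eb3 B3 C4 Gb4 G3 C#4 B2

C3 to Eb3
G#3 to B3
A3 to C4
Eb4 to Gb4
E3 to G3
A#3 to C#4
G#2 to B2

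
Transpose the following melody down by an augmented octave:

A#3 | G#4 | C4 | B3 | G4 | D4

A#3 -> A2
G#4 -> G3
C4 -> Cb3
B3 -> Bb2
G4 -> Gb3
D4 -> Db3

A2 G3 Cb3 Bb2 Gb3 Db3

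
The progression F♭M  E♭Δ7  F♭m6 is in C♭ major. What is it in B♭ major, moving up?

EbM DΔ7 Ebm6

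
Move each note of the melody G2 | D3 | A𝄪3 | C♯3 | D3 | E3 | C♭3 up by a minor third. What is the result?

G2 becomes Bb2
D3 becomes F3
A##3 becomes C##4
C#3 becomes E3
D3 becomes F3
E3 becomes G3
Cb3 becomes Ebb3

Bb2 F3 C##4 E3 F3 G3 Ebb3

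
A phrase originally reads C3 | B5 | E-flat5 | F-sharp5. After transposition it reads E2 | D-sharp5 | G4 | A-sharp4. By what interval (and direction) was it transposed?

down a minor sixth

From C3 to E2 is 6 letter names — a sixth of some quality.
E2 to C3 is 8 semitones, which makes it a minor sixth; the second version is lower, so the direction is down.
Checking another pair — F#5 → A#4 — gives the same interval.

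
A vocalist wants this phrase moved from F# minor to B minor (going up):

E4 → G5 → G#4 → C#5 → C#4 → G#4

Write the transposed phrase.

A4 C6 C#5 F#5 F#4 C#5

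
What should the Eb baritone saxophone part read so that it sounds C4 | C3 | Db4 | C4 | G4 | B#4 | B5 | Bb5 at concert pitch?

Written C4 sounds as Eb2 on the Eb baritone saxophone, so concert pitches are written a major thirteenth up.
C4 gives A5
C3 gives A4
Db4 gives Bb5
C4 gives A5
G4 gives E6
B#4 gives G##6
B5 gives G#7
Bb5 gives G7

A5 A4 Bb5 A5 E6 G##6 G#7 G7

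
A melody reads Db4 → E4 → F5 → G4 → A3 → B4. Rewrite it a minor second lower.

A minor second down from Db4 gives C4.
E4 down a minor second is D#4.
F5 down a minor second is E5.
G4 down a minor second is F#4.
A3: a second down reaches G, and 1 semitone makes it G#3.
B4: a second down reaches A, and 1 semitone makes it A#4.

C4 D#4 E5 F#4 G#3 A#4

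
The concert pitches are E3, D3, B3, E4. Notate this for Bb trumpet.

The Bb trumpet sounds a major second below written, so the written part must be a major second above concert — transpose each note up.
E3 gives F#3
D3 gives E3
B3 gives C#4
E4 gives F#4

F#3 E3 C#4 F#4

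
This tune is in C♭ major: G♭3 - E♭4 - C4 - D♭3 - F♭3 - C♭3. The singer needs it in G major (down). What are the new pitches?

C♭ major to G major down is a diminished fourth, so every note moves down by that interval.
Gb3 becomes D3
Eb4 becomes B3
C4 becomes G#3
Db3 becomes A2
Fb3 becomes C3
Cb3 becomes G2

D3 B3 G#3 A2 C3 G2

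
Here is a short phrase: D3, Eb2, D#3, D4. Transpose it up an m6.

Bb3 Cb3 B3 Bb4

D3 up a minor sixth is Bb3.
A minor sixth up from Eb2 gives Cb3.
D#3 up a minor sixth is B3.
A minor sixth up from D4 gives Bb4.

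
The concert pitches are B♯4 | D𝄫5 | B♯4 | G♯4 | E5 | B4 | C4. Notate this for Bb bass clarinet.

C##6 Ebb6 C##6 A#5 F#6 C#6 D5

Written C4 sounds as Bb2 on the Bb bass clarinet, so concert pitches are written a major ninth up.
B#4 becomes C##6
Dbb5 becomes Ebb6
B#4 becomes C##6
G#4 becomes A#5
E5 becomes F#6
B4 becomes C#6
C4 becomes D5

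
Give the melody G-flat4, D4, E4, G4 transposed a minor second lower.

F4 C#4 D#4 F#4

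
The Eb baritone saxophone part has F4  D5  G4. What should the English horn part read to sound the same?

First find concert pitch: the Eb baritone saxophone sounds a major thirteenth below written, so F4 D5 G4 sounds Ab2 F3 Bb2.
Then write for English horn: it sounds a perfect fifth below written, so the part must be a perfect fifth above concert.
Ab2 → Eb3
F3 → C4
Bb2 → F3

Eb3 C4 F3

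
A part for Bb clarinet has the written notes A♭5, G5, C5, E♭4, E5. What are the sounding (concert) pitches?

The Bb clarinet sounds a major second below written, so transpose each written note down a major second.
Ab5 -> Gb5
G5 -> F5
C5 -> Bb4
Eb4 -> Db4
E5 -> D5

Gb5 F5 Bb4 Db4 D5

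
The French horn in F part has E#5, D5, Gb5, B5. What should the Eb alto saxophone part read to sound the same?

F##5 E5 Ab5 C#6

First find concert pitch: the French horn in F sounds a perfect fifth below written, so E#5 D5 Gb5 B5 sounds A#4 G4 Cb5 E5.
Then write for Eb alto saxophone: it sounds a major sixth below written, so the part must be a major sixth above concert.
A#4 → F##5
G4 → E5
Cb5 → Ab5
E5 → C#6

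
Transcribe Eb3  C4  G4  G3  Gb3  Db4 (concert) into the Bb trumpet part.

F3 D4 A4 A3 Ab3 Eb4

The Bb trumpet sounds a major second below written, so the written part must be a major second above concert — transpose each note up.
Eb3 gives F3
C4 gives D4
G4 gives A4
G3 gives A3
Gb3 gives Ab3
Db4 gives Eb4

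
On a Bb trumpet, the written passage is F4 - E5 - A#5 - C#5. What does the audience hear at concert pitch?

Eb4 D5 G#5 B4

Written C4 on the Bb trumpet sounds as Bb3, a major second lower; apply that shift to every note.
F4 becomes Eb4
E5 becomes D5
A#5 becomes G#5
C#5 becomes B4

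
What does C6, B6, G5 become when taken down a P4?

G5 F#6 D5

A perfect fourth down from C6 gives G5.
B6: a fourth down reaches F, and 5 semitones makes it F#6.
G5 down a perfect fourth is D5.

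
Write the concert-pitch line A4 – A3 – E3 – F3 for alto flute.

D5 D4 A3 Bb3

The alto flute sounds a perfect fourth below written, so the written part must be a perfect fourth above concert — transpose each note up.
A4 → D5
A3 → D4
E3 → A3
F3 → Bb3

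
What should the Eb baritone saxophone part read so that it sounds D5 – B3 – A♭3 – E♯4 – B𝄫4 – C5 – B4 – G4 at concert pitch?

B6 G#5 F5 C##6 Gb6 A6 G#6 E6

Written C4 sounds as Eb2 on the Eb baritone saxophone, so concert pitches are written a major thirteenth up.
D5 becomes B6
B3 becomes G#5
Ab3 becomes F5
E#4 becomes C##6
Bbb4 becomes Gb6
C5 becomes A6
B4 becomes G#6
G4 becomes E6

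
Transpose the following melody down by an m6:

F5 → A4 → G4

F5 to A4
A4 to C#4
G4 to B3

A4 C#4 B3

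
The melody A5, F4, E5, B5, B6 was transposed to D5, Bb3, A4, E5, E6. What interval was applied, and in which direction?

Take the first pair: A5 → D5. A to D spans 5 letter names, so the interval is some kind of fifth.
D5 to A5 is 7 semitones, which makes it a perfect fifth; the second version is lower, so the direction is down.
Checking another pair — B6 → E6 — gives the same interval.

down a perfect fifth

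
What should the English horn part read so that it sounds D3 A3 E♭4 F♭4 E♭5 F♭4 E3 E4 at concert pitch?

A3 E4 Bb4 Cb5 Bb5 Cb5 B3 B4

Written C4 sounds as F3 on the English horn, so concert pitches are written a perfect fifth up.
D3 becomes A3
A3 becomes E4
Eb4 becomes Bb4
Fb4 becomes Cb5
Eb5 becomes Bb5
Fb4 becomes Cb5
E3 becomes B3
E4 becomes B4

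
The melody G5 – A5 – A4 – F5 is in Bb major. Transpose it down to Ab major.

F5 G5 G4 Eb5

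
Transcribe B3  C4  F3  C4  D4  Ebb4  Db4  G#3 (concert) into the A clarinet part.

The A clarinet sounds a minor third below written, so the written part must be a minor third above concert — transpose each note up.
B3 gives D4
C4 gives Eb4
F3 gives Ab3
C4 gives Eb4
D4 gives F4
Ebb4 gives Gbb4
Db4 gives Fb4
G#3 gives B3

D4 Eb4 Ab3 Eb4 F4 Gbb4 Fb4 B3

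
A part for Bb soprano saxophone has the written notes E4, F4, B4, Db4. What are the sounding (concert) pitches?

D4 Eb4 A4 Cb4

Written C4 on the Bb soprano saxophone sounds as Bb3, a major second lower; apply that shift to every note.
E4 gives D4
F4 gives Eb4
B4 gives A4
Db4 gives Cb4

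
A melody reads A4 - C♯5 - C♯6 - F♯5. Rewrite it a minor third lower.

A4 down a minor third is F#4.
A minor third down from C#5 gives A#4.
A minor third down from C#6 gives A#5.
F#5: a third down reaches D, and 3 semitones makes it D#5.

F#4 A#4 A#5 D#5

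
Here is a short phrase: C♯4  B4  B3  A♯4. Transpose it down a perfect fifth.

F#3 E4 E3 D#4

A perfect fifth down from C#4 gives F#3.
B4 down a perfect fifth is E4.
B3 down a perfect fifth is E3.
A perfect fifth down from A#4 gives D#4.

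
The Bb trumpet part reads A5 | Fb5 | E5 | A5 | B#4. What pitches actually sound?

G5 Ebb5 D5 G5 A#4

The Bb trumpet sounds a major second below written, so transpose each written note down a major second.
A5 to G5
Fb5 to Ebb5
E5 to D5
A5 to G5
B#4 to A#4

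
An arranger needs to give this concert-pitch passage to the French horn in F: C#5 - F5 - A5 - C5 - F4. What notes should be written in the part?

G#5 C6 E6 G5 C5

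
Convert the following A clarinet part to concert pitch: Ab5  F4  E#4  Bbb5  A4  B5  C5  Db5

The A clarinet sounds a minor third below written, so transpose each written note down a minor third.
Ab5 → F5
F4 → D4
E#4 → C##4
Bbb5 → Gb5
A4 → F#4
B5 → G#5
C5 → A4
Db5 → Bb4

F5 D4 C##4 Gb5 F#4 G#5 A4 Bb4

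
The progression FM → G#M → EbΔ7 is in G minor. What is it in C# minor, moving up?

BM C##M AΔ7

G minor up to C# minor is an augmented fourth; each chord root moves by that interval while the quality stays the same.
FM: root F up an augmented fourth → B, giving BM.
G#M: root G# up an augmented fourth → C##, giving C##M.
EbΔ7: root Eb up an augmented fourth → A, giving AΔ7.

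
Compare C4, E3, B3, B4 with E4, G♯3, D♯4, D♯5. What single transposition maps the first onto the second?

Take the first pair: C4 → E4. C to E spans 3 letter names, so the interval is some kind of third.
C4 to E4 is 4 semitones, which makes it a major third; the second version is higher, so the direction is up.
Checking another pair — B4 → D#5 — gives the same interval.

up a major third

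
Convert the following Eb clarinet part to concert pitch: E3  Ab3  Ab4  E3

Written C4 on the Eb clarinet sounds as Eb4, a minor third higher; apply that shift to every note.
E3 gives G3
Ab3 gives Cb4
Ab4 gives Cb5
E3 gives G3

G3 Cb4 Cb5 G3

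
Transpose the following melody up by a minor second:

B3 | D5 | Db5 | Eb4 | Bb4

B3: a second up reaches C, and 1 semitone makes it C4.
D5 up a minor second is Eb5.
A minor second up from Db5 gives Ebb5.
Eb4: a second up reaches F, and 1 semitone makes it Fb4.
Bb4: a second up reaches C, and 1 semitone makes it Cb5.

C4 Eb5 Ebb5 Fb4 Cb5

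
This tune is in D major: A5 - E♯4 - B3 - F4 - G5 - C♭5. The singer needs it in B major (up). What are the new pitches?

F#6 C##5 G#4 D5 E6 Ab5

D major to B major up is a major sixth, so every note moves up by that interval.
A5 becomes F#6
E#4 becomes C##5
B3 becomes G#4
F4 becomes D5
G5 becomes E6
Cb5 becomes Ab5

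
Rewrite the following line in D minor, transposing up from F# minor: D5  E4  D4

Bb5 C5 Bb4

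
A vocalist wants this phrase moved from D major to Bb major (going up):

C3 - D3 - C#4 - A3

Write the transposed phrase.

Ab3 Bb3 A4 F4

D major to Bb major up is a minor sixth, so every note moves up by that interval.
C3 to Ab3
D3 to Bb3
C#4 to A4
A3 to F4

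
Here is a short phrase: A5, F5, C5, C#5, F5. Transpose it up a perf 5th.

A5 gives E6
F5 gives C6
C5 gives G5
C#5 gives G#5
F5 gives C6

E6 C6 G5 G#5 C6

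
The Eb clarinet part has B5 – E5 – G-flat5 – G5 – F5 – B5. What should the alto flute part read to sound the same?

First find concert pitch: the Eb clarinet sounds a minor third above written, so B5 E5 G-flat5 G5 F5 B5 sounds D6 G5 Bbb5 Bb5 Ab5 D6.
Then write for alto flute: it sounds a perfect fourth below written, so the part must be a perfect fourth above concert.
D6 → G6
G5 → C6
Bbb5 → Ebb6
Bb5 → Eb6
Ab5 → Db6
D6 → G6

G6 C6 Ebb6 Eb6 Db6 G6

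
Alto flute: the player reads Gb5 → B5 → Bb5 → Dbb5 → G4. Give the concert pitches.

Db5 F#5 F5 Abb4 D4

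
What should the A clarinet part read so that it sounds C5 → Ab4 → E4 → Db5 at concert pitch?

Eb5 Cb5 G4 Fb5

The A clarinet sounds a minor third below written, so the written part must be a minor third above concert — transpose each note up.
C5 gives Eb5
Ab4 gives Cb5
E4 gives G4
Db5 gives Fb5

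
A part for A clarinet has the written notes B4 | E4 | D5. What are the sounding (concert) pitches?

G#4 C#4 B4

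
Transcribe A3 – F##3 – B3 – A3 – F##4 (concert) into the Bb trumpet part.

B3 G##3 C#4 B3 G##4

The Bb trumpet sounds a major second below written, so the written part must be a major second above concert — transpose each note up.
A3 → B3
F##3 → G##3
B3 → C#4
A3 → B3
F##4 → G##4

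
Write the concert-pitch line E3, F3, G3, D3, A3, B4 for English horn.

B3 C4 D4 A3 E4 F#5

Written C4 sounds as F3 on the English horn, so concert pitches are written a perfect fifth up.
E3 → B3
F3 → C4
G3 → D4
D3 → A3
A3 → E4
B4 → F#5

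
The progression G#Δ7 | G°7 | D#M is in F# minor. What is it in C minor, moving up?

F# minor up to C minor is a diminished fifth; each chord root moves by that interval while the quality stays the same.
G#Δ7: root G# up a diminished fifth → D, giving DΔ7.
G°7: root G up a diminished fifth → Db, giving Db°7.
D#M: root D# up a diminished fifth → A, giving AM.

DΔ7 Db°7 AM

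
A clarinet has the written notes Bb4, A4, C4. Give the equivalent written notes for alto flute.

C5 B4 D4

First find concert pitch: the A clarinet sounds a minor third below written, so Bb4 A4 C4 sounds G4 F#4 A3.
Then write for alto flute: it sounds a perfect fourth below written, so the part must be a perfect fourth above concert.
G4 → C5
F#4 → B4
A3 → D4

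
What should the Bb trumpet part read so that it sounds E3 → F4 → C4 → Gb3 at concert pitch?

F#3 G4 D4 Ab3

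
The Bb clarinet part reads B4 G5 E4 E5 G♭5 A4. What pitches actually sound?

A4 F5 D4 D5 Fb5 G4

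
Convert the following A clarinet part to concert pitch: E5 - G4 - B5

Written C4 on the A clarinet sounds as A3, a minor third lower; apply that shift to every note.
E5 -> C#5
G4 -> E4
B5 -> G#5

C#5 E4 G#5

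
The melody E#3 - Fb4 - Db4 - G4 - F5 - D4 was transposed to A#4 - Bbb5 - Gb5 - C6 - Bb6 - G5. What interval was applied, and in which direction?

From E#3 to A#4 is 11 letter names — an eleventh of some quality.
E#3 to A#4 is 17 semitones, which makes it a perfect eleventh; the second version is higher, so the direction is up.
Checking another pair — D4 → G5 — gives the same interval.

up a perfect eleventh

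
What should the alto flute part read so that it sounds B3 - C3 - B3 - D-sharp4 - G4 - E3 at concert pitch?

Written C4 sounds as G3 on the alto flute, so concert pitches are written a perfect fourth up.
B3 becomes E4
C3 becomes F3
B3 becomes E4
D#4 becomes G#4
G4 becomes C5
E3 becomes A3

E4 F3 E4 G#4 C5 A3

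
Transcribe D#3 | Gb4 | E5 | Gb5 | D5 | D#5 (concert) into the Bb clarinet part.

Written C4 sounds as Bb3 on the Bb clarinet, so concert pitches are written a major second up.
D#3 becomes E#3
Gb4 becomes Ab4
E5 becomes F#5
Gb5 becomes Ab5
D5 becomes E5
D#5 becomes E#5

E#3 Ab4 F#5 Ab5 E5 E#5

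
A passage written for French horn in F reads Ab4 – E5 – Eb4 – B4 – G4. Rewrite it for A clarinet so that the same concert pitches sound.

First find concert pitch: the French horn in F sounds a perfect fifth below written, so Ab4 E5 Eb4 B4 G4 sounds Db4 A4 Ab3 E4 C4.
Then write for A clarinet: it sounds a minor third below written, so the part must be a minor third above concert.
Db4 → Fb4
A4 → C5
Ab3 → Cb4
E4 → G4
C4 → Eb4

Fb4 C5 Cb4 G4 Eb4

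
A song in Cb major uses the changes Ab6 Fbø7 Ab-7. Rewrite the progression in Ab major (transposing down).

F6 Dbø7 F-7

Cb major down to Ab major is a minor third; each chord root moves by that interval while the quality stays the same.
Ab6: root Ab down a minor third → F, giving F6.
Fbø7: root Fb down a minor third → Db, giving Dbø7.
Ab-7: root Ab down a minor third → F, giving F-7.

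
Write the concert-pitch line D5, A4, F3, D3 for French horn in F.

Written C4 sounds as F3 on the French horn in F, so concert pitches are written a perfect fifth up.
D5 becomes A5
A4 becomes E5
F3 becomes C4
D3 becomes A3

A5 E5 C4 A3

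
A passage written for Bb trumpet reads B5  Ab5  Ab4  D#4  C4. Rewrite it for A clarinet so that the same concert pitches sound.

First find concert pitch: the Bb trumpet sounds a major second below written, so B5 Ab5 Ab4 D#4 C4 sounds A5 Gb5 Gb4 C#4 Bb3.
Then write for A clarinet: it sounds a minor third below written, so the part must be a minor third above concert.
A5 → C6
Gb5 → Bbb5
Gb4 → Bbb4
C#4 → E4
Bb3 → Db4

C6 Bbb5 Bbb4 E4 Db4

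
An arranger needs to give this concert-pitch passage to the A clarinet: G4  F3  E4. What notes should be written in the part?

Bb4 Ab3 G4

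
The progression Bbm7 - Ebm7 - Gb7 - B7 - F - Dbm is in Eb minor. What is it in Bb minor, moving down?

Eb minor down to Bb minor is a perfect fourth; each chord root moves by that interval while the quality stays the same.
Bbm7: root Bb down a perfect fourth → F, giving Fm7.
Ebm7: root Eb down a perfect fourth → Bb, giving Bbm7.
Gb7: root Gb down a perfect fourth → Db, giving Db7.
B7: root B down a perfect fourth → F#, giving F#7.
F: root F down a perfect fourth → C, giving C.
Dbm: root Db down a perfect fourth → Ab, giving Abm.

Fm7 Bbm7 Db7 F#7 C Abm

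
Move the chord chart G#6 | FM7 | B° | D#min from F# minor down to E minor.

F# minor down to E minor is a major second; each chord root moves by that interval while the quality stays the same.
G#6: root G# down a major second → F#, giving F#6.
FM7: root F down a major second → Eb, giving EbM7.
B°: root B down a major second → A, giving A°.
D#min: root D# down a major second → C#, giving C#min.

F#6 EbM7 A° C#min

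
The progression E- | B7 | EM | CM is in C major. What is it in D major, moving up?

C major up to D major is a major second; each chord root moves by that interval while the quality stays the same.
E-: root E up a major second → F#, giving F#-.
B7: root B up a major second → C#, giving C#7.
EM: root E up a major second → F#, giving F#M.
CM: root C up a major second → D, giving DM.

F#- C#7 F#M DM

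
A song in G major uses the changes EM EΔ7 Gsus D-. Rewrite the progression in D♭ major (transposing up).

BbM BbΔ7 Dbsus Ab-

G major up to D♭ major is a diminished fifth; each chord root moves by that interval while the quality stays the same.
EM: root E up a diminished fifth → Bb, giving BbM.
EΔ7: root E up a diminished fifth → Bb, giving BbΔ7.
Gsus: root G up a diminished fifth → Db, giving Dbsus.
D-: root D up a diminished fifth → Ab, giving Ab-.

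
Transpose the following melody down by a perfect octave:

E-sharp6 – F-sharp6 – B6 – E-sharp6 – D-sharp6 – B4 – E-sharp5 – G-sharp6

E#6 → E#5
F#6 → F#5
B6 → B5
E#6 → E#5
D#6 → D#5
B4 → B3
E#5 → E#4
G#6 → G#5

E#5 F#5 B5 E#5 D#5 B3 E#4 G#5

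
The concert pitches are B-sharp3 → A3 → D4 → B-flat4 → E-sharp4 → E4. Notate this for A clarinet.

D#4 C4 F4 Db5 G#4 G4

Written C4 sounds as A3 on the A clarinet, so concert pitches are written a minor third up.
B#3 becomes D#4
A3 becomes C4
D4 becomes F4
Bb4 becomes Db5
E#4 becomes G#4
E4 becomes G4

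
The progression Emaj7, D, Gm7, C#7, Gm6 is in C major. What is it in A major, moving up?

C major up to A major is a major sixth; each chord root moves by that interval while the quality stays the same.
Emaj7: root E up a major sixth → C#, giving C#maj7.
D: root D up a major sixth → B, giving B.
Gm7: root G up a major sixth → E, giving Em7.
C#7: root C# up a major sixth → A#, giving A#7.
Gm6: root G up a major sixth → E, giving Em6.

C#maj7 B Em7 A#7 Em6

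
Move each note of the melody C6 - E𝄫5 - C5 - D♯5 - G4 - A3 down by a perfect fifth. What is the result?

C6: a fifth down reaches F, and 7 semitones makes it F5.
A perfect fifth down from Ebb5 gives Abb4.
C5: a fifth down reaches F, and 7 semitones makes it F4.
A perfect fifth down from D#5 gives G#4.
G4: a fifth down reaches C, and 7 semitones makes it C4.
A3 down a perfect fifth is D3.

F5 Abb4 F4 G#4 C4 D3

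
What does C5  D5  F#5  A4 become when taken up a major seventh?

B5 C#6 E#6 G#5

C5 becomes B5
D5 becomes C#6
F#5 becomes E#6
A4 becomes G#5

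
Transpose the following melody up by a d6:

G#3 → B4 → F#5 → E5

Eb4 Gb5 Db6 Cb6

G#3 -> Eb4
B4 -> Gb5
F#5 -> Db6
E5 -> Cb6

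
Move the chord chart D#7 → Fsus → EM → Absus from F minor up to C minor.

A#7 Csus BM Ebsus

F minor up to C minor is a perfect fifth; each chord root moves by that interval while the quality stays the same.
D#7: root D# up a perfect fifth → A#, giving A#7.
Fsus: root F up a perfect fifth → C, giving Csus.
EM: root E up a perfect fifth → B, giving BM.
Absus: root Ab up a perfect fifth → Eb, giving Ebsus.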